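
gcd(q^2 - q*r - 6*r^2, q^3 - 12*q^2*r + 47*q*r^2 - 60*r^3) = q - 3*r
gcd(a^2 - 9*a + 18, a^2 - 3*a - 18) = a - 6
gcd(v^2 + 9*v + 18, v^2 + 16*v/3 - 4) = v + 6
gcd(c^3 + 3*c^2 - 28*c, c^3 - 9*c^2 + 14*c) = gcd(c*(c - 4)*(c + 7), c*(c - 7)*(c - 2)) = c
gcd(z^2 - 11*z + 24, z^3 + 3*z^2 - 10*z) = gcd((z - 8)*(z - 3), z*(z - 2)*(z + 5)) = 1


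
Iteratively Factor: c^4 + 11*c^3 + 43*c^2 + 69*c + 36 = (c + 1)*(c^3 + 10*c^2 + 33*c + 36) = (c + 1)*(c + 3)*(c^2 + 7*c + 12) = (c + 1)*(c + 3)^2*(c + 4)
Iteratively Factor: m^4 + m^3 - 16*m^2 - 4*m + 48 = (m + 2)*(m^3 - m^2 - 14*m + 24) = (m - 3)*(m + 2)*(m^2 + 2*m - 8) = (m - 3)*(m - 2)*(m + 2)*(m + 4)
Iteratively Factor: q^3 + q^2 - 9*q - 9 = (q + 3)*(q^2 - 2*q - 3) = (q - 3)*(q + 3)*(q + 1)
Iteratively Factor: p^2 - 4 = (p + 2)*(p - 2)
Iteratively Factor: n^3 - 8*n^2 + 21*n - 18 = (n - 2)*(n^2 - 6*n + 9) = (n - 3)*(n - 2)*(n - 3)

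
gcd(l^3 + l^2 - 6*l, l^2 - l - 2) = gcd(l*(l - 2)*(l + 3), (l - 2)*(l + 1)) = l - 2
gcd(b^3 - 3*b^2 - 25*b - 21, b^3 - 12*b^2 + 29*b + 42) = b^2 - 6*b - 7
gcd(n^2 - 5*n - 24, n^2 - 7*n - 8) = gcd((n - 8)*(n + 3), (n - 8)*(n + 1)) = n - 8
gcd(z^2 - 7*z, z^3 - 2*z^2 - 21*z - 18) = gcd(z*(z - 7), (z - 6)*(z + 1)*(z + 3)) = 1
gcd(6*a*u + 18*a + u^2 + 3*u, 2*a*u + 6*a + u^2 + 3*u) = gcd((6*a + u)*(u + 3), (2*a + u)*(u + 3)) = u + 3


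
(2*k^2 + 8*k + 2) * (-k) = -2*k^3 - 8*k^2 - 2*k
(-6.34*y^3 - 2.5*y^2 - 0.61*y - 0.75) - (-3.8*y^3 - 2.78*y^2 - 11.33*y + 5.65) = -2.54*y^3 + 0.28*y^2 + 10.72*y - 6.4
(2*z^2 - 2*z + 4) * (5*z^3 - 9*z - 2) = 10*z^5 - 10*z^4 + 2*z^3 + 14*z^2 - 32*z - 8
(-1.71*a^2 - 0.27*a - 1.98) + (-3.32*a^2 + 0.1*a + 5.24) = -5.03*a^2 - 0.17*a + 3.26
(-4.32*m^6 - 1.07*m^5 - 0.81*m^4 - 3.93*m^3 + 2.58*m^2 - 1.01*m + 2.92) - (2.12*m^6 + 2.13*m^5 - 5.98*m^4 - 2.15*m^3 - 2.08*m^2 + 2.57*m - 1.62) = -6.44*m^6 - 3.2*m^5 + 5.17*m^4 - 1.78*m^3 + 4.66*m^2 - 3.58*m + 4.54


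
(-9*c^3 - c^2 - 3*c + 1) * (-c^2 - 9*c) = 9*c^5 + 82*c^4 + 12*c^3 + 26*c^2 - 9*c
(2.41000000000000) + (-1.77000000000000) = 0.640000000000000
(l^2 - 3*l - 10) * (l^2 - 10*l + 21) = l^4 - 13*l^3 + 41*l^2 + 37*l - 210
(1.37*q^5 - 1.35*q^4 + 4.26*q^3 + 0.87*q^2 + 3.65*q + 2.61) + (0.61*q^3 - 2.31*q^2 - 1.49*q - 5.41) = 1.37*q^5 - 1.35*q^4 + 4.87*q^3 - 1.44*q^2 + 2.16*q - 2.8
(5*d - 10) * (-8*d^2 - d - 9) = -40*d^3 + 75*d^2 - 35*d + 90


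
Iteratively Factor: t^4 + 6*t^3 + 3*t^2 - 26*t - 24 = (t + 1)*(t^3 + 5*t^2 - 2*t - 24) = (t - 2)*(t + 1)*(t^2 + 7*t + 12) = (t - 2)*(t + 1)*(t + 3)*(t + 4)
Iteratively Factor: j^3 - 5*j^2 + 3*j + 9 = (j - 3)*(j^2 - 2*j - 3) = (j - 3)^2*(j + 1)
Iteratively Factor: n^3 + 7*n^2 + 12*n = (n + 3)*(n^2 + 4*n) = n*(n + 3)*(n + 4)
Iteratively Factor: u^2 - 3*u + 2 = (u - 1)*(u - 2)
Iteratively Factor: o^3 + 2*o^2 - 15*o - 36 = (o - 4)*(o^2 + 6*o + 9) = (o - 4)*(o + 3)*(o + 3)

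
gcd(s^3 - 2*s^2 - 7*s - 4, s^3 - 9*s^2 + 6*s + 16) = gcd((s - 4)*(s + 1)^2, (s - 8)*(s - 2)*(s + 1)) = s + 1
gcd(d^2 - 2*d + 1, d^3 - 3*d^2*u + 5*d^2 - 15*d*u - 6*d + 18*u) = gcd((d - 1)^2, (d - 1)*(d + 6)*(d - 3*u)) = d - 1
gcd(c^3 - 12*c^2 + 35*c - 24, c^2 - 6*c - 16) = c - 8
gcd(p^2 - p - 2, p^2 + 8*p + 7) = p + 1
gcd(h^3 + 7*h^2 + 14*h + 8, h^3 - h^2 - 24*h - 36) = h + 2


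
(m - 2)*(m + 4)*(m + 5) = m^3 + 7*m^2 + 2*m - 40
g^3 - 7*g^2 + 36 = (g - 6)*(g - 3)*(g + 2)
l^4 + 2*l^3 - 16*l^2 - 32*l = l*(l - 4)*(l + 2)*(l + 4)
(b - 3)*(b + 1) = b^2 - 2*b - 3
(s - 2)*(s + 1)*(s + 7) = s^3 + 6*s^2 - 9*s - 14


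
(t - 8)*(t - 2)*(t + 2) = t^3 - 8*t^2 - 4*t + 32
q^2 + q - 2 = (q - 1)*(q + 2)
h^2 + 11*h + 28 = (h + 4)*(h + 7)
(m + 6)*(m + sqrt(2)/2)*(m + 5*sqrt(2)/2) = m^3 + 3*sqrt(2)*m^2 + 6*m^2 + 5*m/2 + 18*sqrt(2)*m + 15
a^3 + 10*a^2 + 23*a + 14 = (a + 1)*(a + 2)*(a + 7)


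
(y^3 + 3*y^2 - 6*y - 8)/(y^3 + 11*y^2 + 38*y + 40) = (y^2 - y - 2)/(y^2 + 7*y + 10)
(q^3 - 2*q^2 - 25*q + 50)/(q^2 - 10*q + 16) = (q^2 - 25)/(q - 8)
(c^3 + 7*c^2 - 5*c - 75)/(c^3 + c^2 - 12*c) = (c^2 + 10*c + 25)/(c*(c + 4))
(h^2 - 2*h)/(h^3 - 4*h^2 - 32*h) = (2 - h)/(-h^2 + 4*h + 32)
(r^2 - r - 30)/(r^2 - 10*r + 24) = (r + 5)/(r - 4)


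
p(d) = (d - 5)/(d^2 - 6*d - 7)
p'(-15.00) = 0.00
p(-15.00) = -0.06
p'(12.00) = -0.01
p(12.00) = 0.11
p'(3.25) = -0.06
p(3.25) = 0.11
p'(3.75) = -0.06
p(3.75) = 0.08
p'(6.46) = -0.87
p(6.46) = -0.36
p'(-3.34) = -0.14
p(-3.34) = -0.34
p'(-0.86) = -38.27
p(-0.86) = 5.33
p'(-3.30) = -0.14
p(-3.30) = -0.35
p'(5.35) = -0.11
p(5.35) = -0.03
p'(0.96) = -0.20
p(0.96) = 0.34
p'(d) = (6 - 2*d)*(d - 5)/(d^2 - 6*d - 7)^2 + 1/(d^2 - 6*d - 7) = (d^2 - 6*d - 2*(d - 5)*(d - 3) - 7)/(-d^2 + 6*d + 7)^2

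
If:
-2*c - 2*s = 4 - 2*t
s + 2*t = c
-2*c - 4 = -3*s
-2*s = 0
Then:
No Solution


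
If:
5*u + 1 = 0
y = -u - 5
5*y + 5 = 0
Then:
No Solution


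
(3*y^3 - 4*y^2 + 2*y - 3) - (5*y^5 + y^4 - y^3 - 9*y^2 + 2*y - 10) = -5*y^5 - y^4 + 4*y^3 + 5*y^2 + 7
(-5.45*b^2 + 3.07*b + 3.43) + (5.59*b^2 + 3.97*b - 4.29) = 0.14*b^2 + 7.04*b - 0.86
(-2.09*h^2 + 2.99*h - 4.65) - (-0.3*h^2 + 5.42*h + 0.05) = -1.79*h^2 - 2.43*h - 4.7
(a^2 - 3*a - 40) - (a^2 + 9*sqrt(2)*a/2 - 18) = -9*sqrt(2)*a/2 - 3*a - 22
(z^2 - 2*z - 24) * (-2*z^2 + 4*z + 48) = -2*z^4 + 8*z^3 + 88*z^2 - 192*z - 1152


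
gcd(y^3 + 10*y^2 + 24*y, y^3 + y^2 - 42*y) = y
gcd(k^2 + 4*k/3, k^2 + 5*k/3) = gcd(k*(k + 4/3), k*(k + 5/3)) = k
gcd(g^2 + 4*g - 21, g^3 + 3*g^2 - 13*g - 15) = g - 3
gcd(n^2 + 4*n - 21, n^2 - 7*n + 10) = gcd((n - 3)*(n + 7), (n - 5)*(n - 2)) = 1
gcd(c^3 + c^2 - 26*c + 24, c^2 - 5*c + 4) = c^2 - 5*c + 4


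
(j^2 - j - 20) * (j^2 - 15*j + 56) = j^4 - 16*j^3 + 51*j^2 + 244*j - 1120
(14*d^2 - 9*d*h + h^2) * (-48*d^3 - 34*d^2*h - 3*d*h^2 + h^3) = -672*d^5 - 44*d^4*h + 216*d^3*h^2 + 7*d^2*h^3 - 12*d*h^4 + h^5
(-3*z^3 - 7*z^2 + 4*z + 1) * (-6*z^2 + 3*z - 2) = 18*z^5 + 33*z^4 - 39*z^3 + 20*z^2 - 5*z - 2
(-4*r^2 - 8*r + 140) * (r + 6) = -4*r^3 - 32*r^2 + 92*r + 840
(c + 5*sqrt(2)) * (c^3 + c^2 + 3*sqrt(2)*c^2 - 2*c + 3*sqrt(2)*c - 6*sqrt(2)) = c^4 + c^3 + 8*sqrt(2)*c^3 + 8*sqrt(2)*c^2 + 28*c^2 - 16*sqrt(2)*c + 30*c - 60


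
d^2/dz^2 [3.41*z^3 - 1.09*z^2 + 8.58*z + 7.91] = 20.46*z - 2.18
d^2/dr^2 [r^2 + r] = 2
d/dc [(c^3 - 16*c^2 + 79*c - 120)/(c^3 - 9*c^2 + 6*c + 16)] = (7*c^2 - 34*c + 31)/(c^4 - 2*c^3 - 3*c^2 + 4*c + 4)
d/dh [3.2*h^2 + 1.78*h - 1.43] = 6.4*h + 1.78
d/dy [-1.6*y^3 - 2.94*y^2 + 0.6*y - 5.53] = -4.8*y^2 - 5.88*y + 0.6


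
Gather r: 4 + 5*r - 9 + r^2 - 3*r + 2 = r^2 + 2*r - 3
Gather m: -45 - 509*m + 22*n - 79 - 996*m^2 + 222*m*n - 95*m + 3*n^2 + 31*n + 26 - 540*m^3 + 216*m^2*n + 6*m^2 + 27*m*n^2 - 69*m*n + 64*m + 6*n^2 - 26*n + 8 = -540*m^3 + m^2*(216*n - 990) + m*(27*n^2 + 153*n - 540) + 9*n^2 + 27*n - 90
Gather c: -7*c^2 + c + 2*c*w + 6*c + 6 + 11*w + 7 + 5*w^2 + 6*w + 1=-7*c^2 + c*(2*w + 7) + 5*w^2 + 17*w + 14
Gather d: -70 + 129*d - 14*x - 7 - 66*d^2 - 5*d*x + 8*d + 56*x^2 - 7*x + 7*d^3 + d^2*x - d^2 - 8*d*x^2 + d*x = 7*d^3 + d^2*(x - 67) + d*(-8*x^2 - 4*x + 137) + 56*x^2 - 21*x - 77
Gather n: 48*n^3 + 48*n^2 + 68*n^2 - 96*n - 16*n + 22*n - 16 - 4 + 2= 48*n^3 + 116*n^2 - 90*n - 18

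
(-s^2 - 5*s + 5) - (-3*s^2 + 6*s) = 2*s^2 - 11*s + 5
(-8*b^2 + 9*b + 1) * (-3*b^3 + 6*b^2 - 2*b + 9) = 24*b^5 - 75*b^4 + 67*b^3 - 84*b^2 + 79*b + 9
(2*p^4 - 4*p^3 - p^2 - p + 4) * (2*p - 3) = 4*p^5 - 14*p^4 + 10*p^3 + p^2 + 11*p - 12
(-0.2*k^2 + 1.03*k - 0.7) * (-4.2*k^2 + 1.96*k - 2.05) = 0.84*k^4 - 4.718*k^3 + 5.3688*k^2 - 3.4835*k + 1.435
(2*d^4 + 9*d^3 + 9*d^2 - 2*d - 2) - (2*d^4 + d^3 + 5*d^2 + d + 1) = 8*d^3 + 4*d^2 - 3*d - 3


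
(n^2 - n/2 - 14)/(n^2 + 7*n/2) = (n - 4)/n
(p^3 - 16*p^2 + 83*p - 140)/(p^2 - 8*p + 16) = (p^2 - 12*p + 35)/(p - 4)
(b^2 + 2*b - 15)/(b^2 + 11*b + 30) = (b - 3)/(b + 6)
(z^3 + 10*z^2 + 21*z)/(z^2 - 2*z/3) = 3*(z^2 + 10*z + 21)/(3*z - 2)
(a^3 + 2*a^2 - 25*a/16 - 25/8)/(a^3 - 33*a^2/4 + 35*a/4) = (4*a^2 + 13*a + 10)/(4*a*(a - 7))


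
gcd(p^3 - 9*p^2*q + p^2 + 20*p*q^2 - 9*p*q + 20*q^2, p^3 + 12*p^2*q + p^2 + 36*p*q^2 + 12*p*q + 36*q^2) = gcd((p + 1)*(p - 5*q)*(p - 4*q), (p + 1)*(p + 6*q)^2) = p + 1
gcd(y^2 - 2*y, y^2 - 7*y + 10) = y - 2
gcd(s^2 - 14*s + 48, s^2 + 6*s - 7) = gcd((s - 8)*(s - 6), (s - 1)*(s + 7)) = 1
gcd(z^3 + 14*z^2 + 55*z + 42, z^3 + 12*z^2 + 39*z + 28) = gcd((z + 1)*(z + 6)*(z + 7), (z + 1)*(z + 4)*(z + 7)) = z^2 + 8*z + 7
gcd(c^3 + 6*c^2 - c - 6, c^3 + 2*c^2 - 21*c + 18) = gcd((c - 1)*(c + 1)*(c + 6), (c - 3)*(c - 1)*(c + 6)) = c^2 + 5*c - 6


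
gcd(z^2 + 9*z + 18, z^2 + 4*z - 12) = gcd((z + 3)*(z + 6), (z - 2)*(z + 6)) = z + 6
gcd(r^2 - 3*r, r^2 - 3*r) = r^2 - 3*r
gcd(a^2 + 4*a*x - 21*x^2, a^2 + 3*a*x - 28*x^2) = a + 7*x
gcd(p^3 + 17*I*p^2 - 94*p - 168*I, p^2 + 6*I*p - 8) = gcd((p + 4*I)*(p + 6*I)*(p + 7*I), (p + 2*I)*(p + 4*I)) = p + 4*I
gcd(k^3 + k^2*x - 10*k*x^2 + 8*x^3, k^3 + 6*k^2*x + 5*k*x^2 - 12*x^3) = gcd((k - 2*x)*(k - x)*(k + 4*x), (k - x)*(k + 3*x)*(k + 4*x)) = -k^2 - 3*k*x + 4*x^2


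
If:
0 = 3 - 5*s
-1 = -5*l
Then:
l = 1/5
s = 3/5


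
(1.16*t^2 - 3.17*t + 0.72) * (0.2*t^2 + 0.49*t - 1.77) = 0.232*t^4 - 0.0656000000000001*t^3 - 3.4625*t^2 + 5.9637*t - 1.2744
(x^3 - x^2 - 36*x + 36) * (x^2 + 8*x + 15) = x^5 + 7*x^4 - 29*x^3 - 267*x^2 - 252*x + 540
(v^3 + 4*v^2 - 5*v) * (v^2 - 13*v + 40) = v^5 - 9*v^4 - 17*v^3 + 225*v^2 - 200*v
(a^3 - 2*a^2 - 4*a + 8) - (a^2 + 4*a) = a^3 - 3*a^2 - 8*a + 8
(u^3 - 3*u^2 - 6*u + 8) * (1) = u^3 - 3*u^2 - 6*u + 8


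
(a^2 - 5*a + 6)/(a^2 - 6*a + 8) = (a - 3)/(a - 4)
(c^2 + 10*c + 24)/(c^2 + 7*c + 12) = (c + 6)/(c + 3)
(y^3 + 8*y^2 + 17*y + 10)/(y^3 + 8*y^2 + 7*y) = (y^2 + 7*y + 10)/(y*(y + 7))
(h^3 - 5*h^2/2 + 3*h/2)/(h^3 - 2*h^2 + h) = (h - 3/2)/(h - 1)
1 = 1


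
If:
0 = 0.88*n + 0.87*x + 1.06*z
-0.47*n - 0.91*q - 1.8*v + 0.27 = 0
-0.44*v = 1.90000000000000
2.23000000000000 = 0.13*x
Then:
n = -1.20454545454545*z - 16.9589160839161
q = 0.622127872127872*z + 17.5971624529317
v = -4.32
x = 17.15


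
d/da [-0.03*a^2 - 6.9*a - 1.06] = -0.06*a - 6.9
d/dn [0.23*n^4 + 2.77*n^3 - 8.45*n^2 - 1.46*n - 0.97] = 0.92*n^3 + 8.31*n^2 - 16.9*n - 1.46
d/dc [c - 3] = 1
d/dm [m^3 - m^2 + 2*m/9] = 3*m^2 - 2*m + 2/9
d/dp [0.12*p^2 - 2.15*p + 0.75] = 0.24*p - 2.15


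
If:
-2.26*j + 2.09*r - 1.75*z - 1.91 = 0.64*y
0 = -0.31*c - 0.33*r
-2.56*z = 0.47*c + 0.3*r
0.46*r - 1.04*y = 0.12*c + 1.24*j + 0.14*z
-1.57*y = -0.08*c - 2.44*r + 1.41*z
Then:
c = -0.75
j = -0.52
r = 0.71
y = 1.01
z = 0.06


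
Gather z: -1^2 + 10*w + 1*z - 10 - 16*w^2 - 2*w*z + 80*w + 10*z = -16*w^2 + 90*w + z*(11 - 2*w) - 11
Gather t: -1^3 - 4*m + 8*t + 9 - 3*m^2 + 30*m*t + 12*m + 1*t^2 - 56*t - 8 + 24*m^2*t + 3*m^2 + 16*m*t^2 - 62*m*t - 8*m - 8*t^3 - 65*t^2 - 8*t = -8*t^3 + t^2*(16*m - 64) + t*(24*m^2 - 32*m - 56)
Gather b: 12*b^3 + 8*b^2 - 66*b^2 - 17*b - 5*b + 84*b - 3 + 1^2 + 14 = 12*b^3 - 58*b^2 + 62*b + 12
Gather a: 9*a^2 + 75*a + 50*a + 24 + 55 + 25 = 9*a^2 + 125*a + 104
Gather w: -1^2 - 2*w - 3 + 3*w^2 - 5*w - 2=3*w^2 - 7*w - 6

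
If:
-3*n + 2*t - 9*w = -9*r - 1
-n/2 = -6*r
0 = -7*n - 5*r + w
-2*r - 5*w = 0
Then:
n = 0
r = 0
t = -1/2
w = 0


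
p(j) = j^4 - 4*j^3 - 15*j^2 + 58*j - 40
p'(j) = 4*j^3 - 12*j^2 - 30*j + 58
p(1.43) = 4.75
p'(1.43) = 2.26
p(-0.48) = -70.80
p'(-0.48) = 69.19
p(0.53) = -13.99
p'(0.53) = 39.32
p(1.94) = 1.03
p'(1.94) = -16.16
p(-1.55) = -145.27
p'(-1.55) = 60.77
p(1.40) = 4.67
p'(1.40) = 3.46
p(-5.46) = 735.96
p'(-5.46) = -787.02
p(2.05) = -0.94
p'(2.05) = -19.47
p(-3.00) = -160.00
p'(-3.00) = -68.00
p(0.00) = -40.00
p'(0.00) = 58.00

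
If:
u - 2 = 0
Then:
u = 2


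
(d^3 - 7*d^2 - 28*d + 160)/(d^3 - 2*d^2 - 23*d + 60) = (d - 8)/(d - 3)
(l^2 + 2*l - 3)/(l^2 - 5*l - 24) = (l - 1)/(l - 8)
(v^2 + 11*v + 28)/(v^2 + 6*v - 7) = (v + 4)/(v - 1)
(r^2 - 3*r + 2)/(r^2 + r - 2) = (r - 2)/(r + 2)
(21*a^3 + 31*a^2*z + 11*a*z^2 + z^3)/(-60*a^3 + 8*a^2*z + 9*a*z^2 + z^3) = (21*a^3 + 31*a^2*z + 11*a*z^2 + z^3)/(-60*a^3 + 8*a^2*z + 9*a*z^2 + z^3)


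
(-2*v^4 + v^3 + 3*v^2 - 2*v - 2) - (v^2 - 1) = -2*v^4 + v^3 + 2*v^2 - 2*v - 1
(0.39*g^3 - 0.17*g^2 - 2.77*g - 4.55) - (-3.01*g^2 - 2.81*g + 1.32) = 0.39*g^3 + 2.84*g^2 + 0.04*g - 5.87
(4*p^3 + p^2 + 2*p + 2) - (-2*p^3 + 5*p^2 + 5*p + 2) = 6*p^3 - 4*p^2 - 3*p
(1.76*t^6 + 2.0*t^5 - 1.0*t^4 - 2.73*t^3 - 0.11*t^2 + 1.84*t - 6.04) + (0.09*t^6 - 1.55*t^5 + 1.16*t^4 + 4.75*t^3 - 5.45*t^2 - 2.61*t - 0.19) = 1.85*t^6 + 0.45*t^5 + 0.16*t^4 + 2.02*t^3 - 5.56*t^2 - 0.77*t - 6.23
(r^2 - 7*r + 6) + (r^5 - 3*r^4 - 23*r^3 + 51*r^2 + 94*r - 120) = r^5 - 3*r^4 - 23*r^3 + 52*r^2 + 87*r - 114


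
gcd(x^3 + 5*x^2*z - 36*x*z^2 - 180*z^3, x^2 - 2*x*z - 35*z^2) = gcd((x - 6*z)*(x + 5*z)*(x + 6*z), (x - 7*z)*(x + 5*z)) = x + 5*z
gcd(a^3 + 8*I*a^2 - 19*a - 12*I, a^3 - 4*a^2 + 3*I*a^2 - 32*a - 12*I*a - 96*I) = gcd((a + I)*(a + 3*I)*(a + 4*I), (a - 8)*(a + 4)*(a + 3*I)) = a + 3*I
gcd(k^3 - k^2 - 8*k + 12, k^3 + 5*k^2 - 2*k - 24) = k^2 + k - 6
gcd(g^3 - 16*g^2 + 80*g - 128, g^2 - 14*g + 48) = g - 8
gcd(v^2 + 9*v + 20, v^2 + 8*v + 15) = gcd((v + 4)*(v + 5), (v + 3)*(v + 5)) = v + 5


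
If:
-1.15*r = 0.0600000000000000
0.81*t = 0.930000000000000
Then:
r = -0.05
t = 1.15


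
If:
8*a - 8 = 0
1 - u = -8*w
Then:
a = 1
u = 8*w + 1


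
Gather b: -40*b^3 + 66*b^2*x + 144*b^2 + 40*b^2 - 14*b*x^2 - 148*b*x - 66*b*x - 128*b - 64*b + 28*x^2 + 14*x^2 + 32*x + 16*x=-40*b^3 + b^2*(66*x + 184) + b*(-14*x^2 - 214*x - 192) + 42*x^2 + 48*x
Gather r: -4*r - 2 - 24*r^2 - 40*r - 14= -24*r^2 - 44*r - 16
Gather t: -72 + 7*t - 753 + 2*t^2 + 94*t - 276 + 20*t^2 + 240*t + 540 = 22*t^2 + 341*t - 561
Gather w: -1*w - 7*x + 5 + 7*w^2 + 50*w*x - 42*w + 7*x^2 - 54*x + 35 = 7*w^2 + w*(50*x - 43) + 7*x^2 - 61*x + 40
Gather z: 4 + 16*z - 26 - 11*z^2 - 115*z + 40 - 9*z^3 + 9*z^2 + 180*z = -9*z^3 - 2*z^2 + 81*z + 18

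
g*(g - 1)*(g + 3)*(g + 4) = g^4 + 6*g^3 + 5*g^2 - 12*g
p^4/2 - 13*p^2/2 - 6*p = p*(p/2 + 1/2)*(p - 4)*(p + 3)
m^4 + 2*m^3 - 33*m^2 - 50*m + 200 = (m - 5)*(m - 2)*(m + 4)*(m + 5)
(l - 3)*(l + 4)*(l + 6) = l^3 + 7*l^2 - 6*l - 72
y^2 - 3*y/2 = y*(y - 3/2)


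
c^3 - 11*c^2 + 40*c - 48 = (c - 4)^2*(c - 3)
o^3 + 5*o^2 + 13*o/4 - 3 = (o - 1/2)*(o + 3/2)*(o + 4)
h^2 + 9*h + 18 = (h + 3)*(h + 6)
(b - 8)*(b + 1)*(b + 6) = b^3 - b^2 - 50*b - 48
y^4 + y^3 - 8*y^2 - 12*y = y*(y - 3)*(y + 2)^2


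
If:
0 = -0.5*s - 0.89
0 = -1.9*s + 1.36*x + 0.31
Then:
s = -1.78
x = -2.71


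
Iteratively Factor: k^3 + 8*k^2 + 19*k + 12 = (k + 4)*(k^2 + 4*k + 3) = (k + 3)*(k + 4)*(k + 1)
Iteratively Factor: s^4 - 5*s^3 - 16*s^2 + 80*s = (s + 4)*(s^3 - 9*s^2 + 20*s) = (s - 4)*(s + 4)*(s^2 - 5*s) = s*(s - 4)*(s + 4)*(s - 5)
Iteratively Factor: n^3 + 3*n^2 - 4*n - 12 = (n + 3)*(n^2 - 4) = (n + 2)*(n + 3)*(n - 2)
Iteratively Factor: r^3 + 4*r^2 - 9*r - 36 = (r + 3)*(r^2 + r - 12) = (r - 3)*(r + 3)*(r + 4)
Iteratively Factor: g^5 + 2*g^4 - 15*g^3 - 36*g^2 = (g + 3)*(g^4 - g^3 - 12*g^2) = (g + 3)^2*(g^3 - 4*g^2) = g*(g + 3)^2*(g^2 - 4*g) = g*(g - 4)*(g + 3)^2*(g)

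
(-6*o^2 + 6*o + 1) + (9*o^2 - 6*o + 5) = 3*o^2 + 6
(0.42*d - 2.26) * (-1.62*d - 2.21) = -0.6804*d^2 + 2.733*d + 4.9946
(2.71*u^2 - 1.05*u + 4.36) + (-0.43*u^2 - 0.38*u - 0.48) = 2.28*u^2 - 1.43*u + 3.88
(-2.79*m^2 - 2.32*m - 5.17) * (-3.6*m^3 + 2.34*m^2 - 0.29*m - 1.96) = 10.044*m^5 + 1.8234*m^4 + 13.9923*m^3 - 5.9566*m^2 + 6.0465*m + 10.1332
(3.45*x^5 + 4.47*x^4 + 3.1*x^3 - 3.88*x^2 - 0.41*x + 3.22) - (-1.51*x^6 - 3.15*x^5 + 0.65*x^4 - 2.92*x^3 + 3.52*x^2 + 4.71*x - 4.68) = 1.51*x^6 + 6.6*x^5 + 3.82*x^4 + 6.02*x^3 - 7.4*x^2 - 5.12*x + 7.9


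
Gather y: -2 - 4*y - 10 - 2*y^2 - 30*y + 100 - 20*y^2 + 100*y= -22*y^2 + 66*y + 88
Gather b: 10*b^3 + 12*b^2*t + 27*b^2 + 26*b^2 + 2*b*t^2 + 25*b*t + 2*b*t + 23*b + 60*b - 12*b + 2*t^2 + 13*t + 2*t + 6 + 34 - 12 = 10*b^3 + b^2*(12*t + 53) + b*(2*t^2 + 27*t + 71) + 2*t^2 + 15*t + 28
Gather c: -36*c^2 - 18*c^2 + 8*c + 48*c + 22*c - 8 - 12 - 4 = -54*c^2 + 78*c - 24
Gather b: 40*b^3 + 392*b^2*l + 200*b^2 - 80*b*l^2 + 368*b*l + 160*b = 40*b^3 + b^2*(392*l + 200) + b*(-80*l^2 + 368*l + 160)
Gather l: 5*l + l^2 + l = l^2 + 6*l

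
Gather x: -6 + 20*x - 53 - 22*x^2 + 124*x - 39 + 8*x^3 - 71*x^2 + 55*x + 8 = 8*x^3 - 93*x^2 + 199*x - 90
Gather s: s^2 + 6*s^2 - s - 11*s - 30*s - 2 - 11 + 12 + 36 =7*s^2 - 42*s + 35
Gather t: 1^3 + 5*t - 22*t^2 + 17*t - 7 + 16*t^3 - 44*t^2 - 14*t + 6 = 16*t^3 - 66*t^2 + 8*t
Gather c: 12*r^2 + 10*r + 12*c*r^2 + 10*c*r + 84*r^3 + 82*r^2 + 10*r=c*(12*r^2 + 10*r) + 84*r^3 + 94*r^2 + 20*r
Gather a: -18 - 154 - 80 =-252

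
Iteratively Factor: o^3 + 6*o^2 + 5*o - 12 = (o + 4)*(o^2 + 2*o - 3) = (o + 3)*(o + 4)*(o - 1)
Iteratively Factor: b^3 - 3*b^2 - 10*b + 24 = (b - 4)*(b^2 + b - 6) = (b - 4)*(b + 3)*(b - 2)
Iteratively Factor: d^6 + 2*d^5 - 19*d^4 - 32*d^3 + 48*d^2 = (d - 1)*(d^5 + 3*d^4 - 16*d^3 - 48*d^2) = (d - 1)*(d + 3)*(d^4 - 16*d^2) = d*(d - 1)*(d + 3)*(d^3 - 16*d) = d*(d - 1)*(d + 3)*(d + 4)*(d^2 - 4*d) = d*(d - 4)*(d - 1)*(d + 3)*(d + 4)*(d)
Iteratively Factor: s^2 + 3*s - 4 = (s - 1)*(s + 4)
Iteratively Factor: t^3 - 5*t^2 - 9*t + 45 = (t - 5)*(t^2 - 9) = (t - 5)*(t - 3)*(t + 3)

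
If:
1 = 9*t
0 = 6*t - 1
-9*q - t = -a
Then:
No Solution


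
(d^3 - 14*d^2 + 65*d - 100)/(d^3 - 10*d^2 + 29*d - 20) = (d - 5)/(d - 1)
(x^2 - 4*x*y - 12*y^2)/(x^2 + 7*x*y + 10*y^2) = (x - 6*y)/(x + 5*y)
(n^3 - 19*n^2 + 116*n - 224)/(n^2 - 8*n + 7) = (n^2 - 12*n + 32)/(n - 1)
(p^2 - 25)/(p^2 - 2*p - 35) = (p - 5)/(p - 7)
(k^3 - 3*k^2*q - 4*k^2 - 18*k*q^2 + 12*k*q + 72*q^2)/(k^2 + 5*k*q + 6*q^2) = (k^2 - 6*k*q - 4*k + 24*q)/(k + 2*q)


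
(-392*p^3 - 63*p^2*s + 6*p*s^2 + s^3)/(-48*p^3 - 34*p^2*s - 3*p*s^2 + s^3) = (49*p^2 + 14*p*s + s^2)/(6*p^2 + 5*p*s + s^2)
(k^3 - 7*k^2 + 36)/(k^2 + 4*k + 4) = (k^2 - 9*k + 18)/(k + 2)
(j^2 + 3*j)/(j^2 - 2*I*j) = (j + 3)/(j - 2*I)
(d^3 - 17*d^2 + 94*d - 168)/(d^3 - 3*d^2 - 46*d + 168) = (d - 7)/(d + 7)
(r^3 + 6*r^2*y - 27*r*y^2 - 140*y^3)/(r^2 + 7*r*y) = r - y - 20*y^2/r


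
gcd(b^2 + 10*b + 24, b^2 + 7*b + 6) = b + 6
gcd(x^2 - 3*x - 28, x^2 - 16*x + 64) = 1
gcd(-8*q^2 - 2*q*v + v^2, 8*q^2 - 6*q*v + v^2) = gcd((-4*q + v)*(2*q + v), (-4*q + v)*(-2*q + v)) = 4*q - v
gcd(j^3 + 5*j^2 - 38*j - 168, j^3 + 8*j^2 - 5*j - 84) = j^2 + 11*j + 28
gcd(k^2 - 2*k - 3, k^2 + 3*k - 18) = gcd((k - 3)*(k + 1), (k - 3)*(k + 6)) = k - 3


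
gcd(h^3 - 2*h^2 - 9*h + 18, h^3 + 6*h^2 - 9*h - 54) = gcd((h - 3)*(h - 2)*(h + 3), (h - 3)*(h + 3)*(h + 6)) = h^2 - 9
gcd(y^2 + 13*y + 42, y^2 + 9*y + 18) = y + 6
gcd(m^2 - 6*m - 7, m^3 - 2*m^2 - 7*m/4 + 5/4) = m + 1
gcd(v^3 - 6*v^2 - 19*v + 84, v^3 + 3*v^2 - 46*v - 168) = v^2 - 3*v - 28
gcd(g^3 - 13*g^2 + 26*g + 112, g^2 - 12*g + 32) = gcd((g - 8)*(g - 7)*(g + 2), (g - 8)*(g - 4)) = g - 8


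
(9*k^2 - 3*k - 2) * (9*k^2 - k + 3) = 81*k^4 - 36*k^3 + 12*k^2 - 7*k - 6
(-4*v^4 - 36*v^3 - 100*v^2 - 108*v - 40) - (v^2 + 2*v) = -4*v^4 - 36*v^3 - 101*v^2 - 110*v - 40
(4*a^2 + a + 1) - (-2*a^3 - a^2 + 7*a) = 2*a^3 + 5*a^2 - 6*a + 1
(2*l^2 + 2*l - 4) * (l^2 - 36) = 2*l^4 + 2*l^3 - 76*l^2 - 72*l + 144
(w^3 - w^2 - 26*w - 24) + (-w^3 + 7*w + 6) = -w^2 - 19*w - 18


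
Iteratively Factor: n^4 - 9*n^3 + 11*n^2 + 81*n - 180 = (n - 4)*(n^3 - 5*n^2 - 9*n + 45) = (n - 4)*(n - 3)*(n^2 - 2*n - 15) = (n - 5)*(n - 4)*(n - 3)*(n + 3)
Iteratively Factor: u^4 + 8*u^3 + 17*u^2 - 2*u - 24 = (u - 1)*(u^3 + 9*u^2 + 26*u + 24) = (u - 1)*(u + 4)*(u^2 + 5*u + 6) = (u - 1)*(u + 3)*(u + 4)*(u + 2)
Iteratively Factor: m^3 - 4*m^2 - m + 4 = (m - 1)*(m^2 - 3*m - 4) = (m - 4)*(m - 1)*(m + 1)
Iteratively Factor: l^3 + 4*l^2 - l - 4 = (l + 1)*(l^2 + 3*l - 4) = (l - 1)*(l + 1)*(l + 4)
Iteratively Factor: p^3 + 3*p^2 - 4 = (p + 2)*(p^2 + p - 2) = (p + 2)^2*(p - 1)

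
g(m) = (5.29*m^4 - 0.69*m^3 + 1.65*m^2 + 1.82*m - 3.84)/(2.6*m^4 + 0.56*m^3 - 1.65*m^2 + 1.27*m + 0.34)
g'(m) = (-10.4*m^3 - 1.68*m^2 + 3.3*m - 1.27)*(5.29*m^4 - 0.69*m^3 + 1.65*m^2 + 1.82*m - 3.84)/(2.6*m^4 + 0.56*m^3 - 1.65*m^2 + 1.27*m + 0.34)^2 + (21.16*m^3 - 2.07*m^2 + 3.3*m + 1.82)/(2.6*m^4 + 0.56*m^3 - 1.65*m^2 + 1.27*m + 0.34) = (4.7564*m^6 - 26.037*m^5 + 6.1734*m^4 + 43.3394*m^3 + 10.8459*m^2 - 11.55*m + 5.4956)/(6.76*m^8 + 2.912*m^7 - 8.2664*m^6 + 4.756*m^5 + 5.9129*m^4 - 3.8102*m^3 + 0.4909*m^2 + 0.8636*m + 0.1156)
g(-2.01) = 3.14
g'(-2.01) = 1.18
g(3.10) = 1.98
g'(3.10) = -0.02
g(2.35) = 2.00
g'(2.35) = -0.04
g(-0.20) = -209.55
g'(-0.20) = 20426.51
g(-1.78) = 3.49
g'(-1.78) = 1.98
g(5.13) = 1.97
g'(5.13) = 0.00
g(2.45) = 2.00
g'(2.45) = -0.04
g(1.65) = 2.02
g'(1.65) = 0.09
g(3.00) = 1.98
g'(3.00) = -0.02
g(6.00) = 1.97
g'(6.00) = 0.00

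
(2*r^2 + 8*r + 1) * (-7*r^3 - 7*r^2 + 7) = -14*r^5 - 70*r^4 - 63*r^3 + 7*r^2 + 56*r + 7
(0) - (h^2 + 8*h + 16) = -h^2 - 8*h - 16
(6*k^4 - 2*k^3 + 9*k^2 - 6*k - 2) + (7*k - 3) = 6*k^4 - 2*k^3 + 9*k^2 + k - 5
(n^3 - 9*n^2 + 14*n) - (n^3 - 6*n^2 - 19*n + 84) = -3*n^2 + 33*n - 84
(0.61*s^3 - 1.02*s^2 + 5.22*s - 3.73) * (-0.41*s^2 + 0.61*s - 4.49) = -0.2501*s^5 + 0.7903*s^4 - 5.5013*s^3 + 9.2933*s^2 - 25.7131*s + 16.7477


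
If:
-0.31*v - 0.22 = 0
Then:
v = -0.71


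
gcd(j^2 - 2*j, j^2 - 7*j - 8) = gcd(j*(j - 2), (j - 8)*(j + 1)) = 1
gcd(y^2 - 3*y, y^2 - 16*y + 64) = 1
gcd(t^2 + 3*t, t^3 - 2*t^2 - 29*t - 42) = t + 3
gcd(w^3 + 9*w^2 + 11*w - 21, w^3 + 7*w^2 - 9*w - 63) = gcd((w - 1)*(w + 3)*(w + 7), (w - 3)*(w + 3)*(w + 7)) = w^2 + 10*w + 21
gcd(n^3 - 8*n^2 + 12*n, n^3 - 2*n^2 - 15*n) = n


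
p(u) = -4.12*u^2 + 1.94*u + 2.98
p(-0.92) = -2.29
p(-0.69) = -0.32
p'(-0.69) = 7.63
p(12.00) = -567.02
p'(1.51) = -10.50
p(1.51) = -3.48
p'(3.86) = -29.87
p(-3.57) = -56.45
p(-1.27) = -6.13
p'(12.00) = -96.94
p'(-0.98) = 10.02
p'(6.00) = -47.50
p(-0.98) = -2.88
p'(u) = 1.94 - 8.24*u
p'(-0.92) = 9.52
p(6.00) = -133.70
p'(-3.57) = 31.36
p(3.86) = -50.92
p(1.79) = -6.75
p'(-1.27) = 12.40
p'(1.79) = -12.81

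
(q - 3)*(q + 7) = q^2 + 4*q - 21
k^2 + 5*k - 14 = (k - 2)*(k + 7)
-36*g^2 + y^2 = (-6*g + y)*(6*g + y)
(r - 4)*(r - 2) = r^2 - 6*r + 8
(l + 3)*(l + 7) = l^2 + 10*l + 21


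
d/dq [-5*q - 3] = -5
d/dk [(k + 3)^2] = 2*k + 6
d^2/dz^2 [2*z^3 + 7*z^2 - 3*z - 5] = 12*z + 14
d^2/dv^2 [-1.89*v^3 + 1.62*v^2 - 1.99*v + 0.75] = 3.24 - 11.34*v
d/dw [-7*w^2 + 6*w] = 6 - 14*w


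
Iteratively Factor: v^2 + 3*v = (v + 3)*(v)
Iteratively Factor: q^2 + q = (q)*(q + 1)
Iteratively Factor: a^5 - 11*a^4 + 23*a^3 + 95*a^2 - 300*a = (a - 4)*(a^4 - 7*a^3 - 5*a^2 + 75*a) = (a - 4)*(a + 3)*(a^3 - 10*a^2 + 25*a) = a*(a - 4)*(a + 3)*(a^2 - 10*a + 25) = a*(a - 5)*(a - 4)*(a + 3)*(a - 5)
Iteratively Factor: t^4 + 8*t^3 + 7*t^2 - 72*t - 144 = (t + 3)*(t^3 + 5*t^2 - 8*t - 48) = (t - 3)*(t + 3)*(t^2 + 8*t + 16) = (t - 3)*(t + 3)*(t + 4)*(t + 4)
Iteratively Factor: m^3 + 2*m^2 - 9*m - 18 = (m - 3)*(m^2 + 5*m + 6) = (m - 3)*(m + 3)*(m + 2)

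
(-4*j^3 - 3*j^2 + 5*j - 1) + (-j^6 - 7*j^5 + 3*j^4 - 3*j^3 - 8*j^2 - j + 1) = -j^6 - 7*j^5 + 3*j^4 - 7*j^3 - 11*j^2 + 4*j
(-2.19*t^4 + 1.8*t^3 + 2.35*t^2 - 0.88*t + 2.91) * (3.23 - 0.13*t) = 0.2847*t^5 - 7.3077*t^4 + 5.5085*t^3 + 7.7049*t^2 - 3.2207*t + 9.3993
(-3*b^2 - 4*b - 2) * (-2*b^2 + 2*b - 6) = 6*b^4 + 2*b^3 + 14*b^2 + 20*b + 12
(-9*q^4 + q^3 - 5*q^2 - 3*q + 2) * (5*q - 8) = -45*q^5 + 77*q^4 - 33*q^3 + 25*q^2 + 34*q - 16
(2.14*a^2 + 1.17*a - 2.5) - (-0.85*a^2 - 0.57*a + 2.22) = 2.99*a^2 + 1.74*a - 4.72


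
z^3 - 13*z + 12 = (z - 3)*(z - 1)*(z + 4)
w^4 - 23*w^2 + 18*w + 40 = (w - 4)*(w - 2)*(w + 1)*(w + 5)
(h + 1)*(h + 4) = h^2 + 5*h + 4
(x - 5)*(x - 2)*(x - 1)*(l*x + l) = l*x^4 - 7*l*x^3 + 9*l*x^2 + 7*l*x - 10*l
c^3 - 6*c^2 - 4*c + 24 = (c - 6)*(c - 2)*(c + 2)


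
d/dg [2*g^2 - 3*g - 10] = 4*g - 3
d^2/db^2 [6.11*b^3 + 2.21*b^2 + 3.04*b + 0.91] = 36.66*b + 4.42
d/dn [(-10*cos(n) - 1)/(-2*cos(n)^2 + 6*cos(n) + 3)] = 4*(5*cos(n)^2 + cos(n) + 6)*sin(n)/(6*cos(n) - cos(2*n) + 2)^2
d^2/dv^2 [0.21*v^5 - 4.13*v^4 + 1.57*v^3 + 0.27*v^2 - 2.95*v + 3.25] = 4.2*v^3 - 49.56*v^2 + 9.42*v + 0.54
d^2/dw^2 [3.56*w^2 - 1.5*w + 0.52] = 7.12000000000000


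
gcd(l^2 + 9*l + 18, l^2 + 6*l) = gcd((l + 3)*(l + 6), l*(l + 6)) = l + 6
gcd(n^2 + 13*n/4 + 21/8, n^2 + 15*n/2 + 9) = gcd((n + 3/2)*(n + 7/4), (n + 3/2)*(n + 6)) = n + 3/2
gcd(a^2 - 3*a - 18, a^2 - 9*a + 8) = 1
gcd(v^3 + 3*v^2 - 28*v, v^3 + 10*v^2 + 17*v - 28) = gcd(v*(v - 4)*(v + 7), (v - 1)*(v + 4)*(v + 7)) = v + 7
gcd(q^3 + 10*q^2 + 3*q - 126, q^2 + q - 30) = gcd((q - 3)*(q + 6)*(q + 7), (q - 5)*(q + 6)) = q + 6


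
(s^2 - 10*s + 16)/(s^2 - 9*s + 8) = (s - 2)/(s - 1)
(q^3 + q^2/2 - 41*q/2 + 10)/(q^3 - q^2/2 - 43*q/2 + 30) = (2*q - 1)/(2*q - 3)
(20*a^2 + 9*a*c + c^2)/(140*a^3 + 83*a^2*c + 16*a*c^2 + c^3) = 1/(7*a + c)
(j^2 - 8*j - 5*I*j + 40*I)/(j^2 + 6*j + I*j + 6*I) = (j^2 - j*(8 + 5*I) + 40*I)/(j^2 + j*(6 + I) + 6*I)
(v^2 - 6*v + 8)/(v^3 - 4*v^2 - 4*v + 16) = 1/(v + 2)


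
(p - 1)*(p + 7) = p^2 + 6*p - 7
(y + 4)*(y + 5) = y^2 + 9*y + 20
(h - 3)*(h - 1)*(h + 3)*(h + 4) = h^4 + 3*h^3 - 13*h^2 - 27*h + 36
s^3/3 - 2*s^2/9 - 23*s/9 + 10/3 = (s/3 + 1)*(s - 2)*(s - 5/3)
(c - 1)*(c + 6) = c^2 + 5*c - 6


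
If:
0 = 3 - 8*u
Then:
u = 3/8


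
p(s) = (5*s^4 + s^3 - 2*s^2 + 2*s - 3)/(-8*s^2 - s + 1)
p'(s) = (16*s + 1)*(5*s^4 + s^3 - 2*s^2 + 2*s - 3)/(-8*s^2 - s + 1)^2 + (20*s^3 + 3*s^2 - 4*s + 2)/(-8*s^2 - s + 1) = (-80*s^5 - 23*s^4 + 18*s^3 + 21*s^2 - 52*s - 1)/(64*s^4 + 16*s^3 - 15*s^2 - 2*s + 1)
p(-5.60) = -19.10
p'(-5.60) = 6.97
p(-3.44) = -6.94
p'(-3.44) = 4.30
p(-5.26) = -16.80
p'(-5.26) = 6.54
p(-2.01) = -1.99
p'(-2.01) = 2.67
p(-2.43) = -3.20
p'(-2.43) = 3.11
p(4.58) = -13.19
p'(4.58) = -5.77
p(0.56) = 0.89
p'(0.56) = -6.32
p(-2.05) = -2.10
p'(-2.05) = 2.71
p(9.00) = -50.89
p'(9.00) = -11.29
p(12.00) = -90.40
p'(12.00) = -15.05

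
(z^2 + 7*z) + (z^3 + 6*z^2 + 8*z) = z^3 + 7*z^2 + 15*z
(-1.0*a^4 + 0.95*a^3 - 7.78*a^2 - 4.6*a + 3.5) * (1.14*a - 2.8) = -1.14*a^5 + 3.883*a^4 - 11.5292*a^3 + 16.54*a^2 + 16.87*a - 9.8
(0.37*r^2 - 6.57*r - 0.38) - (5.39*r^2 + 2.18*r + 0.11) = -5.02*r^2 - 8.75*r - 0.49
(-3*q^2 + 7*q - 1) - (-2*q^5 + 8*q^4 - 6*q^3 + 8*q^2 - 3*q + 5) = 2*q^5 - 8*q^4 + 6*q^3 - 11*q^2 + 10*q - 6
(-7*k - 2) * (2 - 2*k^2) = 14*k^3 + 4*k^2 - 14*k - 4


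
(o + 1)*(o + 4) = o^2 + 5*o + 4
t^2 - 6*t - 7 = (t - 7)*(t + 1)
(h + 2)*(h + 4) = h^2 + 6*h + 8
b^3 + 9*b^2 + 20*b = b*(b + 4)*(b + 5)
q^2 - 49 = (q - 7)*(q + 7)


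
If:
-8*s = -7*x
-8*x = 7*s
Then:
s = 0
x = 0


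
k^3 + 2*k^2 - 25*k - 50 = (k - 5)*(k + 2)*(k + 5)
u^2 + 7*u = u*(u + 7)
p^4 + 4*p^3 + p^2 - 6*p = p*(p - 1)*(p + 2)*(p + 3)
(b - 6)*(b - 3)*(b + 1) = b^3 - 8*b^2 + 9*b + 18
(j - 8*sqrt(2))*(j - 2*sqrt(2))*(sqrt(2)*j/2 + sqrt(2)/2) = sqrt(2)*j^3/2 - 10*j^2 + sqrt(2)*j^2/2 - 10*j + 16*sqrt(2)*j + 16*sqrt(2)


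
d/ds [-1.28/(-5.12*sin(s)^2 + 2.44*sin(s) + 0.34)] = (3.1232 - 13.1072*sin(s))*cos(s)/(-5.12*sin(s)^2 + 2.44*sin(s) + 0.34)^2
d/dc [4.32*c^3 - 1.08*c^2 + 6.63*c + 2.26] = 12.96*c^2 - 2.16*c + 6.63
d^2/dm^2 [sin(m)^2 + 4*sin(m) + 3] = -4*sin(m) + 2*cos(2*m)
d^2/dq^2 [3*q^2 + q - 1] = 6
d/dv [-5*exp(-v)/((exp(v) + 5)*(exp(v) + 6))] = 5*(3*exp(2*v) + 22*exp(v) + 30)*exp(-v)/(exp(4*v) + 22*exp(3*v) + 181*exp(2*v) + 660*exp(v) + 900)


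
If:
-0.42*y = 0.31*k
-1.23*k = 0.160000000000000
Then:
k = -0.13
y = 0.10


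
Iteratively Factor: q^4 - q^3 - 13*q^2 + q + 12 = (q - 1)*(q^3 - 13*q - 12) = (q - 4)*(q - 1)*(q^2 + 4*q + 3) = (q - 4)*(q - 1)*(q + 3)*(q + 1)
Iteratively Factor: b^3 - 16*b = (b)*(b^2 - 16) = b*(b - 4)*(b + 4)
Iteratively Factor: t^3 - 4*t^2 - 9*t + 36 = (t + 3)*(t^2 - 7*t + 12) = (t - 3)*(t + 3)*(t - 4)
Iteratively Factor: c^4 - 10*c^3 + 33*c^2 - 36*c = (c)*(c^3 - 10*c^2 + 33*c - 36) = c*(c - 4)*(c^2 - 6*c + 9) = c*(c - 4)*(c - 3)*(c - 3)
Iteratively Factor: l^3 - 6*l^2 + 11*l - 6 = (l - 3)*(l^2 - 3*l + 2) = (l - 3)*(l - 2)*(l - 1)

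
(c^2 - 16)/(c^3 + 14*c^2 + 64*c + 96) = (c - 4)/(c^2 + 10*c + 24)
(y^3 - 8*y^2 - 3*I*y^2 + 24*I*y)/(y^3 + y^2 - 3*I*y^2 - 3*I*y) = (y - 8)/(y + 1)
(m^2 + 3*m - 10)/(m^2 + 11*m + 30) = (m - 2)/(m + 6)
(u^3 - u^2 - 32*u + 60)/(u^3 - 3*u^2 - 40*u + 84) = (u - 5)/(u - 7)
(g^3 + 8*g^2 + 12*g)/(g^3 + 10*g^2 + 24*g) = (g + 2)/(g + 4)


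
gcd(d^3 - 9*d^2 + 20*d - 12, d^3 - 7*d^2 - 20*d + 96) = 1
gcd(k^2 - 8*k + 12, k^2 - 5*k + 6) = k - 2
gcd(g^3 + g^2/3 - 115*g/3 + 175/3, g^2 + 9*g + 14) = g + 7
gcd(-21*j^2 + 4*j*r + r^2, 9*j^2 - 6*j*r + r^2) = -3*j + r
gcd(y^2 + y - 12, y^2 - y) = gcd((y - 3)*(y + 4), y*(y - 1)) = 1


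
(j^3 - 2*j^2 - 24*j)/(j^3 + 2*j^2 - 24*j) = (j^2 - 2*j - 24)/(j^2 + 2*j - 24)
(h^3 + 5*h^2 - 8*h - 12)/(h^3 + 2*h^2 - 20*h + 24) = (h + 1)/(h - 2)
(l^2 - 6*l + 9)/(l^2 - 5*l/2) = 2*(l^2 - 6*l + 9)/(l*(2*l - 5))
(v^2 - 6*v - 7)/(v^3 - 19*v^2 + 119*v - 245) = (v + 1)/(v^2 - 12*v + 35)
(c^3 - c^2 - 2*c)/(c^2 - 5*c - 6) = c*(c - 2)/(c - 6)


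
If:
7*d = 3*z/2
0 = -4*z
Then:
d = 0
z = 0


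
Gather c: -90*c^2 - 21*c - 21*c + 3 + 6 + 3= -90*c^2 - 42*c + 12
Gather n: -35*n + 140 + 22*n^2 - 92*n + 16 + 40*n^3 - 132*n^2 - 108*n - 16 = 40*n^3 - 110*n^2 - 235*n + 140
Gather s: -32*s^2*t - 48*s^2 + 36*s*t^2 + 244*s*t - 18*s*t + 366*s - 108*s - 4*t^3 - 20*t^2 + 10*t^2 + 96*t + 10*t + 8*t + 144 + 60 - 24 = s^2*(-32*t - 48) + s*(36*t^2 + 226*t + 258) - 4*t^3 - 10*t^2 + 114*t + 180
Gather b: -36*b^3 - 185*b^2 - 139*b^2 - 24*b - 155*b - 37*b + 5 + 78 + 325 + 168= -36*b^3 - 324*b^2 - 216*b + 576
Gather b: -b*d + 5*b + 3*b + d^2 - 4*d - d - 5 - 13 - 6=b*(8 - d) + d^2 - 5*d - 24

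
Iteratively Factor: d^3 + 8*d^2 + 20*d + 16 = (d + 4)*(d^2 + 4*d + 4) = (d + 2)*(d + 4)*(d + 2)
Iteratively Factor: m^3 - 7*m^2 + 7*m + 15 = (m + 1)*(m^2 - 8*m + 15) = (m - 3)*(m + 1)*(m - 5)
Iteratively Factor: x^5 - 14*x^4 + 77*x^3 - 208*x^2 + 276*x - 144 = (x - 3)*(x^4 - 11*x^3 + 44*x^2 - 76*x + 48) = (x - 3)^2*(x^3 - 8*x^2 + 20*x - 16) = (x - 3)^2*(x - 2)*(x^2 - 6*x + 8) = (x - 3)^2*(x - 2)^2*(x - 4)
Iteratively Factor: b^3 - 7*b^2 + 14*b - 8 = (b - 4)*(b^2 - 3*b + 2) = (b - 4)*(b - 1)*(b - 2)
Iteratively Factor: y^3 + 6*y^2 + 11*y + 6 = (y + 3)*(y^2 + 3*y + 2) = (y + 2)*(y + 3)*(y + 1)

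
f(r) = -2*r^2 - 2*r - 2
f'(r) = -4*r - 2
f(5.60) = -75.92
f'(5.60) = -24.40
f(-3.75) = -22.62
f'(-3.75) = 13.00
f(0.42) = -3.19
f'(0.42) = -3.68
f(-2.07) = -6.43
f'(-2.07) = 6.28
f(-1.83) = -5.04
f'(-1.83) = 5.32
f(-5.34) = -48.35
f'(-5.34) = 19.36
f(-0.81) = -1.69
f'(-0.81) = 1.24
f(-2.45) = -9.10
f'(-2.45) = 7.80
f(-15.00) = -422.00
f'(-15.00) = 58.00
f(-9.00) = -146.00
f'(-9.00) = 34.00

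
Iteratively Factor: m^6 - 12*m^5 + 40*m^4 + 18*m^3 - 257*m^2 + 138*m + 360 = (m - 5)*(m^5 - 7*m^4 + 5*m^3 + 43*m^2 - 42*m - 72) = (m - 5)*(m - 4)*(m^4 - 3*m^3 - 7*m^2 + 15*m + 18) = (m - 5)*(m - 4)*(m + 2)*(m^3 - 5*m^2 + 3*m + 9) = (m - 5)*(m - 4)*(m - 3)*(m + 2)*(m^2 - 2*m - 3) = (m - 5)*(m - 4)*(m - 3)^2*(m + 2)*(m + 1)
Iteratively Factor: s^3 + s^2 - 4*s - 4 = (s + 2)*(s^2 - s - 2) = (s - 2)*(s + 2)*(s + 1)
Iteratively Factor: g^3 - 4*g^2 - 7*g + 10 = (g - 5)*(g^2 + g - 2) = (g - 5)*(g + 2)*(g - 1)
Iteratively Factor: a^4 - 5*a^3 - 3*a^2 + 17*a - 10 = (a - 1)*(a^3 - 4*a^2 - 7*a + 10) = (a - 5)*(a - 1)*(a^2 + a - 2) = (a - 5)*(a - 1)^2*(a + 2)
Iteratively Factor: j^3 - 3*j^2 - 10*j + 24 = (j - 4)*(j^2 + j - 6) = (j - 4)*(j + 3)*(j - 2)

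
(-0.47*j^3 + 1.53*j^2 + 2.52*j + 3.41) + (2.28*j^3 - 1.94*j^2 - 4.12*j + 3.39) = 1.81*j^3 - 0.41*j^2 - 1.6*j + 6.8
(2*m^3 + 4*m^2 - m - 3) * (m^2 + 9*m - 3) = 2*m^5 + 22*m^4 + 29*m^3 - 24*m^2 - 24*m + 9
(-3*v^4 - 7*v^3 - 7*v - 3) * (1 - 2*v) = 6*v^5 + 11*v^4 - 7*v^3 + 14*v^2 - v - 3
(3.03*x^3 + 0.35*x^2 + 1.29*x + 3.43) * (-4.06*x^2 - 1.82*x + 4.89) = -12.3018*x^5 - 6.9356*x^4 + 8.9423*x^3 - 14.5621*x^2 + 0.0654999999999992*x + 16.7727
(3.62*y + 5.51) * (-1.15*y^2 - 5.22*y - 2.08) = -4.163*y^3 - 25.2329*y^2 - 36.2918*y - 11.4608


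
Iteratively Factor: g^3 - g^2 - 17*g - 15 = (g - 5)*(g^2 + 4*g + 3) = (g - 5)*(g + 3)*(g + 1)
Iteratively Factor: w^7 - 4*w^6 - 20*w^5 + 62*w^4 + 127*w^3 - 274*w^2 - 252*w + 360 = (w - 5)*(w^6 + w^5 - 15*w^4 - 13*w^3 + 62*w^2 + 36*w - 72) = (w - 5)*(w + 2)*(w^5 - w^4 - 13*w^3 + 13*w^2 + 36*w - 36) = (w - 5)*(w - 1)*(w + 2)*(w^4 - 13*w^2 + 36) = (w - 5)*(w - 2)*(w - 1)*(w + 2)*(w^3 + 2*w^2 - 9*w - 18) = (w - 5)*(w - 3)*(w - 2)*(w - 1)*(w + 2)*(w^2 + 5*w + 6) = (w - 5)*(w - 3)*(w - 2)*(w - 1)*(w + 2)^2*(w + 3)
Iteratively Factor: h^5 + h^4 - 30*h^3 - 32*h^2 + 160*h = (h - 2)*(h^4 + 3*h^3 - 24*h^2 - 80*h) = (h - 2)*(h + 4)*(h^3 - h^2 - 20*h) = (h - 5)*(h - 2)*(h + 4)*(h^2 + 4*h) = h*(h - 5)*(h - 2)*(h + 4)*(h + 4)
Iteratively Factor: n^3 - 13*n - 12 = (n - 4)*(n^2 + 4*n + 3) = (n - 4)*(n + 3)*(n + 1)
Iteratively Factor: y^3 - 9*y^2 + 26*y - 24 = (y - 2)*(y^2 - 7*y + 12) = (y - 4)*(y - 2)*(y - 3)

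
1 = 1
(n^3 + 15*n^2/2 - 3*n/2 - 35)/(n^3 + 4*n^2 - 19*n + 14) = (n + 5/2)/(n - 1)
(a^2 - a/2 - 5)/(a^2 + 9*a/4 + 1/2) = 2*(2*a - 5)/(4*a + 1)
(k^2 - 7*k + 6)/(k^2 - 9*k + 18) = (k - 1)/(k - 3)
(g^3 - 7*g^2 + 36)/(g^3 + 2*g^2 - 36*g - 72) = (g - 3)/(g + 6)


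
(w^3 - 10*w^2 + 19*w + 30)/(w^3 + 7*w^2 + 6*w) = (w^2 - 11*w + 30)/(w*(w + 6))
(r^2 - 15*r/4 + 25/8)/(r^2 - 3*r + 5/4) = (4*r - 5)/(2*(2*r - 1))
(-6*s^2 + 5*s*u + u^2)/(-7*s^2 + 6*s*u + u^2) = (6*s + u)/(7*s + u)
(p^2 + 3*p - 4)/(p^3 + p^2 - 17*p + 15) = (p + 4)/(p^2 + 2*p - 15)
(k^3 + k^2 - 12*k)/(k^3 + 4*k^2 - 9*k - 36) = k/(k + 3)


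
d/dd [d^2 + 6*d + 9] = 2*d + 6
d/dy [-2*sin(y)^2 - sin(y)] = -(4*sin(y) + 1)*cos(y)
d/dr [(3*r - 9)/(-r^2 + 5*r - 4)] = 3*(r^2 - 6*r + 11)/(r^4 - 10*r^3 + 33*r^2 - 40*r + 16)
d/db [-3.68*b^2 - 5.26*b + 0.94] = -7.36*b - 5.26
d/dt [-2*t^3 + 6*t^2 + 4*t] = -6*t^2 + 12*t + 4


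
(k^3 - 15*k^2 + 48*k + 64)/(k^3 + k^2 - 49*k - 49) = (k^2 - 16*k + 64)/(k^2 - 49)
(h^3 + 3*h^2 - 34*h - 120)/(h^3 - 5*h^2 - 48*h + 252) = (h^2 + 9*h + 20)/(h^2 + h - 42)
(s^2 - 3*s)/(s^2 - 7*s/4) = 4*(s - 3)/(4*s - 7)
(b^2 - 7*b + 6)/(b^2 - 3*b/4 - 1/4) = 4*(b - 6)/(4*b + 1)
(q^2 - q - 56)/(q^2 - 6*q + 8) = (q^2 - q - 56)/(q^2 - 6*q + 8)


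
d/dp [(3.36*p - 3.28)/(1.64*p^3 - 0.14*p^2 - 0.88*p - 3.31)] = (-11.0208*p^3 + 16.608*p^2 - 0.9184*p - 14.008)/(2.6896*p^6 - 0.4592*p^5 - 2.8668*p^4 - 10.6104*p^3 + 1.7012*p^2 + 5.8256*p + 10.9561)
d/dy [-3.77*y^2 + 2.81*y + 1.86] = 2.81 - 7.54*y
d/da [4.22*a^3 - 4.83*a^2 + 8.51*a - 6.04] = 12.66*a^2 - 9.66*a + 8.51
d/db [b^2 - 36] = 2*b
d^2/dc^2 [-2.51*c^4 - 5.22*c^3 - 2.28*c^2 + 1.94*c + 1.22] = -30.12*c^2 - 31.32*c - 4.56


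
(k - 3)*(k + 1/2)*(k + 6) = k^3 + 7*k^2/2 - 33*k/2 - 9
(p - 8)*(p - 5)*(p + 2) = p^3 - 11*p^2 + 14*p + 80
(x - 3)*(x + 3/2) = x^2 - 3*x/2 - 9/2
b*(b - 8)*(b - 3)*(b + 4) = b^4 - 7*b^3 - 20*b^2 + 96*b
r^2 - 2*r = r*(r - 2)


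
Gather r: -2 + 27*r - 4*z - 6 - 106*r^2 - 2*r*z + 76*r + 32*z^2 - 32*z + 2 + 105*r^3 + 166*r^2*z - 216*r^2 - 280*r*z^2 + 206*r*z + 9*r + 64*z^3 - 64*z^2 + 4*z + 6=105*r^3 + r^2*(166*z - 322) + r*(-280*z^2 + 204*z + 112) + 64*z^3 - 32*z^2 - 32*z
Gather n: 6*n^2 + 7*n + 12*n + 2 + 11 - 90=6*n^2 + 19*n - 77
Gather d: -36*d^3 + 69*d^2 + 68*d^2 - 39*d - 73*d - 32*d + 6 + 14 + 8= -36*d^3 + 137*d^2 - 144*d + 28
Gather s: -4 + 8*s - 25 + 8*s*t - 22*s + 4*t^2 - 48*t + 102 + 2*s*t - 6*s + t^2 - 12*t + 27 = s*(10*t - 20) + 5*t^2 - 60*t + 100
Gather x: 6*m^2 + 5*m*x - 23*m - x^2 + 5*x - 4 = 6*m^2 - 23*m - x^2 + x*(5*m + 5) - 4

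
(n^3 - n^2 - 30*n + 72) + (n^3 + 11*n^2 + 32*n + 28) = 2*n^3 + 10*n^2 + 2*n + 100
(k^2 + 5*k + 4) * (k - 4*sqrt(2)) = k^3 - 4*sqrt(2)*k^2 + 5*k^2 - 20*sqrt(2)*k + 4*k - 16*sqrt(2)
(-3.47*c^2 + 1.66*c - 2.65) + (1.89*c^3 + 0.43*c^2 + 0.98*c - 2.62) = 1.89*c^3 - 3.04*c^2 + 2.64*c - 5.27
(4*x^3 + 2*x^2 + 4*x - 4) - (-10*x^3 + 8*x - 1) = 14*x^3 + 2*x^2 - 4*x - 3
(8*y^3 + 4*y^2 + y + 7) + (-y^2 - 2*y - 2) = 8*y^3 + 3*y^2 - y + 5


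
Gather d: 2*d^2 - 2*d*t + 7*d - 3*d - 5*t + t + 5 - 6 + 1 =2*d^2 + d*(4 - 2*t) - 4*t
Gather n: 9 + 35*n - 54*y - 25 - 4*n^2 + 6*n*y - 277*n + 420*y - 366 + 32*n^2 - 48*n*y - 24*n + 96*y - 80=28*n^2 + n*(-42*y - 266) + 462*y - 462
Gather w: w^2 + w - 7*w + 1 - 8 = w^2 - 6*w - 7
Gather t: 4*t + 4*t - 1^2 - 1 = 8*t - 2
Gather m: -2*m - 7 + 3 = -2*m - 4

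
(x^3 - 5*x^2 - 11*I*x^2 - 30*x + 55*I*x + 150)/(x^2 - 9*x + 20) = (x^2 - 11*I*x - 30)/(x - 4)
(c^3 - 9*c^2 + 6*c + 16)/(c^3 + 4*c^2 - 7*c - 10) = (c - 8)/(c + 5)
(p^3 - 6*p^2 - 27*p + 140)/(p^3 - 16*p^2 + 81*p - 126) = (p^2 + p - 20)/(p^2 - 9*p + 18)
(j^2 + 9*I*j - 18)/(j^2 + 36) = (j + 3*I)/(j - 6*I)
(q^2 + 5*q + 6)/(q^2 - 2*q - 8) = (q + 3)/(q - 4)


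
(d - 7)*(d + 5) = d^2 - 2*d - 35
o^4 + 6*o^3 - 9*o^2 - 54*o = o*(o - 3)*(o + 3)*(o + 6)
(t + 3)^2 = t^2 + 6*t + 9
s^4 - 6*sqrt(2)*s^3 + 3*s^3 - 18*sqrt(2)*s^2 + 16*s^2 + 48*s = s*(s + 3)*(s - 4*sqrt(2))*(s - 2*sqrt(2))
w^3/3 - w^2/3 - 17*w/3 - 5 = (w/3 + 1)*(w - 5)*(w + 1)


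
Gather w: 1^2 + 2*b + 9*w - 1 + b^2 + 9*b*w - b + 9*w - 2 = b^2 + b + w*(9*b + 18) - 2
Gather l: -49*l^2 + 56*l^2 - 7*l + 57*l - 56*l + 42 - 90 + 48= 7*l^2 - 6*l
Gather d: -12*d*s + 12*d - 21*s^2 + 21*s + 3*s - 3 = d*(12 - 12*s) - 21*s^2 + 24*s - 3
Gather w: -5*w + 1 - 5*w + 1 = 2 - 10*w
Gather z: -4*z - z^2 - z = -z^2 - 5*z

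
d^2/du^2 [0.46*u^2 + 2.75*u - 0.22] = 0.920000000000000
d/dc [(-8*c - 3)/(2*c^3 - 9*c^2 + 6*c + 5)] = 2*(16*c^3 - 27*c^2 - 27*c - 11)/(4*c^6 - 36*c^5 + 105*c^4 - 88*c^3 - 54*c^2 + 60*c + 25)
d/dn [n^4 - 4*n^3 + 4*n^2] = 4*n*(n^2 - 3*n + 2)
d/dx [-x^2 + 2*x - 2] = 2 - 2*x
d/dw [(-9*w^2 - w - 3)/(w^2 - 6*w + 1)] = (55*w^2 - 12*w - 19)/(w^4 - 12*w^3 + 38*w^2 - 12*w + 1)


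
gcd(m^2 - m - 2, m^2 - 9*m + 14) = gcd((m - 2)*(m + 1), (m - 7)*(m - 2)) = m - 2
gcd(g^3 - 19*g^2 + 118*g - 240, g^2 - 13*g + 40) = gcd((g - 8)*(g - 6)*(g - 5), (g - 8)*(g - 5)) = g^2 - 13*g + 40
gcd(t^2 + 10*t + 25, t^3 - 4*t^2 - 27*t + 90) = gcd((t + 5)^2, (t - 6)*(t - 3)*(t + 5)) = t + 5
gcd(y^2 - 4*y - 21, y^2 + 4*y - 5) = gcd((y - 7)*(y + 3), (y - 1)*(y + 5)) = 1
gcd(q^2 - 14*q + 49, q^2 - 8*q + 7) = q - 7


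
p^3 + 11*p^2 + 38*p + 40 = (p + 2)*(p + 4)*(p + 5)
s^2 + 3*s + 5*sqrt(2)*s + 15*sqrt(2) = (s + 3)*(s + 5*sqrt(2))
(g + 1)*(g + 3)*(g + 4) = g^3 + 8*g^2 + 19*g + 12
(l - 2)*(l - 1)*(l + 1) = l^3 - 2*l^2 - l + 2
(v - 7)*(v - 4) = v^2 - 11*v + 28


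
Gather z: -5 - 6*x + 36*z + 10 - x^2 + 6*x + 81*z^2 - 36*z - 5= -x^2 + 81*z^2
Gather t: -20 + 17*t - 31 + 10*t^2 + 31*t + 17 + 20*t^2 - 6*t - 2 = 30*t^2 + 42*t - 36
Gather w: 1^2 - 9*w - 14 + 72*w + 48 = 63*w + 35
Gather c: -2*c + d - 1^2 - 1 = -2*c + d - 2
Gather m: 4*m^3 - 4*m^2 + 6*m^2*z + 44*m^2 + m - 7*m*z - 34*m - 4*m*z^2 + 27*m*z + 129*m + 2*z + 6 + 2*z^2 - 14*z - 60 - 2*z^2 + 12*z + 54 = 4*m^3 + m^2*(6*z + 40) + m*(-4*z^2 + 20*z + 96)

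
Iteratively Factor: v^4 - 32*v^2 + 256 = (v - 4)*(v^3 + 4*v^2 - 16*v - 64) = (v - 4)*(v + 4)*(v^2 - 16) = (v - 4)^2*(v + 4)*(v + 4)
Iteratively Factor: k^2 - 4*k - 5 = (k - 5)*(k + 1)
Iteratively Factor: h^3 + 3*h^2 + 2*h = (h)*(h^2 + 3*h + 2) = h*(h + 2)*(h + 1)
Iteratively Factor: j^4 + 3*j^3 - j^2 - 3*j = (j)*(j^3 + 3*j^2 - j - 3) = j*(j + 1)*(j^2 + 2*j - 3) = j*(j + 1)*(j + 3)*(j - 1)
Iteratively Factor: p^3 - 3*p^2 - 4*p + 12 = (p - 2)*(p^2 - p - 6) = (p - 3)*(p - 2)*(p + 2)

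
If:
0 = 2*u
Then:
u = 0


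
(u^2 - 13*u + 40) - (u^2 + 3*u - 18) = 58 - 16*u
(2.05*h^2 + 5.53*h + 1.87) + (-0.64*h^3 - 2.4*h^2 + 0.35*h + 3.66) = -0.64*h^3 - 0.35*h^2 + 5.88*h + 5.53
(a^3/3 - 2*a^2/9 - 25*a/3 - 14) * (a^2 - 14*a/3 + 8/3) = a^5/3 - 16*a^4/9 - 173*a^3/27 + 656*a^2/27 + 388*a/9 - 112/3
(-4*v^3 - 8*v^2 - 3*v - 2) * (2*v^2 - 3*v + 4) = -8*v^5 - 4*v^4 + 2*v^3 - 27*v^2 - 6*v - 8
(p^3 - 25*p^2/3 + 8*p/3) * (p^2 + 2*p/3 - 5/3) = p^5 - 23*p^4/3 - 41*p^3/9 + 47*p^2/3 - 40*p/9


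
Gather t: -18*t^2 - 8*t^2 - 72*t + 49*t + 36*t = -26*t^2 + 13*t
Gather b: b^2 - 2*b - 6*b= b^2 - 8*b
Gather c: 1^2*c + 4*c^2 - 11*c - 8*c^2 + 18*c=-4*c^2 + 8*c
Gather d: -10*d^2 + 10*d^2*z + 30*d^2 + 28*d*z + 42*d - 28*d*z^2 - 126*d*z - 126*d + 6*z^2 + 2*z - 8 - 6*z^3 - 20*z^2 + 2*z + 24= d^2*(10*z + 20) + d*(-28*z^2 - 98*z - 84) - 6*z^3 - 14*z^2 + 4*z + 16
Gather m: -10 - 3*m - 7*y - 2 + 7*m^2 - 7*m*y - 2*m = 7*m^2 + m*(-7*y - 5) - 7*y - 12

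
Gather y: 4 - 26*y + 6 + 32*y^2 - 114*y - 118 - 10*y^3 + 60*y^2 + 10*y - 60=-10*y^3 + 92*y^2 - 130*y - 168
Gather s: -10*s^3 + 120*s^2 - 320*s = -10*s^3 + 120*s^2 - 320*s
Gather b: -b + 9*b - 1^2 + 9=8*b + 8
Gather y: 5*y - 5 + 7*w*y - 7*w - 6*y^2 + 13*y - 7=-7*w - 6*y^2 + y*(7*w + 18) - 12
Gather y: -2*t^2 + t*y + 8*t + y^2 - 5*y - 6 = -2*t^2 + 8*t + y^2 + y*(t - 5) - 6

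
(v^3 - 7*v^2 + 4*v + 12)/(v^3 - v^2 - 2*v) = (v - 6)/v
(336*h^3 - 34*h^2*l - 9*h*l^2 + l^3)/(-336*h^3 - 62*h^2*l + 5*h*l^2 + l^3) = (-7*h + l)/(7*h + l)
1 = 1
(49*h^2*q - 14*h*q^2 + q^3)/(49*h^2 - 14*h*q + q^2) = q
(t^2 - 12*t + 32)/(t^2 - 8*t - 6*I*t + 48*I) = (t - 4)/(t - 6*I)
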